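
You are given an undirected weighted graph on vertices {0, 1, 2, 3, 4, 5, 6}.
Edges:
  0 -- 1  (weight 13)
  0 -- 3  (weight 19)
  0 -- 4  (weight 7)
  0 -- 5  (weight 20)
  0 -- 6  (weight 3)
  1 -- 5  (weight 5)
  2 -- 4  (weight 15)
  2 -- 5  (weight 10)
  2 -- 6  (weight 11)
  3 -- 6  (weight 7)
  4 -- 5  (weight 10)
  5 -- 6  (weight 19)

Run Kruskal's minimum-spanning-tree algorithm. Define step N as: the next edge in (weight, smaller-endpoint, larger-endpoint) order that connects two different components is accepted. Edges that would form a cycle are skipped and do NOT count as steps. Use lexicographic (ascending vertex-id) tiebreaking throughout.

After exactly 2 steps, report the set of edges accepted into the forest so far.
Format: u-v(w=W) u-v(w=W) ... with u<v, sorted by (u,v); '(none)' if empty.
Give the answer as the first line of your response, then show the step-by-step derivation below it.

0-6(w=3) 1-5(w=5)

step 1: add edge 0-6 (w=3); MST = {0-6(w=3)}
step 2: add edge 1-5 (w=5); MST = {0-6(w=3) 1-5(w=5)}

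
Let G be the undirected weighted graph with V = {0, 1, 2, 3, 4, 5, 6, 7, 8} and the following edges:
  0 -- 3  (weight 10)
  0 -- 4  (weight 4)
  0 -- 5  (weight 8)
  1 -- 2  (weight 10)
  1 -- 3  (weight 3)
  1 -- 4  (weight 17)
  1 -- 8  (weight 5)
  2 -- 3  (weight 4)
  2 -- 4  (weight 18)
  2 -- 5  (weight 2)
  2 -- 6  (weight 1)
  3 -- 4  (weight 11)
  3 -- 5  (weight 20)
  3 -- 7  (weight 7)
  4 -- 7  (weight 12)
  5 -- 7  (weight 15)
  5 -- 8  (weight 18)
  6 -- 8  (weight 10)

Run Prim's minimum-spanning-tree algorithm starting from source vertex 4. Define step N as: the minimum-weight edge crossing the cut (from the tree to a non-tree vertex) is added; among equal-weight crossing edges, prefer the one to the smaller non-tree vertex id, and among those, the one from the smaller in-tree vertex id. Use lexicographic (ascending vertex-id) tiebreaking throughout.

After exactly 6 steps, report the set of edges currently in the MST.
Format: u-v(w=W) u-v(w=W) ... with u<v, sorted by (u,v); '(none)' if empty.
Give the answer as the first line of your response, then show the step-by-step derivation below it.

0-4(w=4) 0-5(w=8) 1-3(w=3) 2-3(w=4) 2-5(w=2) 2-6(w=1)

step 1: add edge 0-4 (w=4); MST = {0-4(w=4)}
step 2: add edge 0-5 (w=8); MST = {0-4(w=4) 0-5(w=8)}
step 3: add edge 2-5 (w=2); MST = {0-4(w=4) 0-5(w=8) 2-5(w=2)}
step 4: add edge 2-6 (w=1); MST = {0-4(w=4) 0-5(w=8) 2-5(w=2) 2-6(w=1)}
step 5: add edge 2-3 (w=4); MST = {0-4(w=4) 0-5(w=8) 2-3(w=4) 2-5(w=2) 2-6(w=1)}
step 6: add edge 1-3 (w=3); MST = {0-4(w=4) 0-5(w=8) 1-3(w=3) 2-3(w=4) 2-5(w=2) 2-6(w=1)}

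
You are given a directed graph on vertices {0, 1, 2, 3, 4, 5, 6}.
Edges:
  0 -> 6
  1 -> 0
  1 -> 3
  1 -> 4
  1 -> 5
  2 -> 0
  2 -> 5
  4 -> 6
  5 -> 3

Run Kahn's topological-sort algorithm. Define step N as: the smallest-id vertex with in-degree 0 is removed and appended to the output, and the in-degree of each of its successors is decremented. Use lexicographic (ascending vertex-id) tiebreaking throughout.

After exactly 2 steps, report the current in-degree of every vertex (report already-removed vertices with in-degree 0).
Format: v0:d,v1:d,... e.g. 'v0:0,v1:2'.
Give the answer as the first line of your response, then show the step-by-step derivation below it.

v0:0,v1:0,v2:0,v3:1,v4:0,v5:0,v6:2

step 1: output 1; order=[1]; indeg=(1,0,0,1,0,1,2)
step 2: output 2; order=[1,2]; indeg=(0,0,0,1,0,0,2)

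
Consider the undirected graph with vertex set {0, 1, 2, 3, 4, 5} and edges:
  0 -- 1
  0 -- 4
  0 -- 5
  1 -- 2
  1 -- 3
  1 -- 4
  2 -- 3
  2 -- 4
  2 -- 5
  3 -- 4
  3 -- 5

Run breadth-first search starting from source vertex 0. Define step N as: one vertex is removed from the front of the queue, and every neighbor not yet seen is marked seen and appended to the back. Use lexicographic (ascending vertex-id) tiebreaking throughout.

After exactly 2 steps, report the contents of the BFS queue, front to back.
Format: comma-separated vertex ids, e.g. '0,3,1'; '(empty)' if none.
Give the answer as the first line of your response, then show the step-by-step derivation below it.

4,5,2,3

step 1: dequeue 0; queue=[1,4,5]; order=0
step 2: dequeue 1; queue=[4,5,2,3]; order=0,1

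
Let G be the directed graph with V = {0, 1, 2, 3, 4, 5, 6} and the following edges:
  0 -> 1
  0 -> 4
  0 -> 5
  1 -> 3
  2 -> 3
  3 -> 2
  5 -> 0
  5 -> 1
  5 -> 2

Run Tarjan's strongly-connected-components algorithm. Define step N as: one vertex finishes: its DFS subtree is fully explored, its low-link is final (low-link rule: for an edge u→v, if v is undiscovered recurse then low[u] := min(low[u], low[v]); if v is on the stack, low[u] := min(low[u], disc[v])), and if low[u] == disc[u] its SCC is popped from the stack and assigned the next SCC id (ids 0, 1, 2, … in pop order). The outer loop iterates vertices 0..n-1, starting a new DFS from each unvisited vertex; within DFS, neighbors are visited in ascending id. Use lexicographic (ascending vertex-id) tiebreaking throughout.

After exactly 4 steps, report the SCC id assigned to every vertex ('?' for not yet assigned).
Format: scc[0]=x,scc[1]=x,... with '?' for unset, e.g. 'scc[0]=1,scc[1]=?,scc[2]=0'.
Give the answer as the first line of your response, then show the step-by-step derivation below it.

scc[0]=?,scc[1]=1,scc[2]=0,scc[3]=0,scc[4]=2,scc[5]=?,scc[6]=?

step 1: low=(low[0]=0,low[1]=1,low[2]=2,low[3]=2,low[4]=?,low[5]=?,low[6]=?); scc=(scc[0]=?,scc[1]=?,scc[2]=?,scc[3]=?,scc[4]=?,scc[5]=?,scc[6]=?)
step 2: low=(low[0]=0,low[1]=1,low[2]=2,low[3]=2,low[4]=?,low[5]=?,low[6]=?); scc=(scc[0]=?,scc[1]=?,scc[2]=0,scc[3]=0,scc[4]=?,scc[5]=?,scc[6]=?)
step 3: low=(low[0]=0,low[1]=1,low[2]=2,low[3]=2,low[4]=?,low[5]=?,low[6]=?); scc=(scc[0]=?,scc[1]=1,scc[2]=0,scc[3]=0,scc[4]=?,scc[5]=?,scc[6]=?)
step 4: low=(low[0]=0,low[1]=1,low[2]=2,low[3]=2,low[4]=4,low[5]=?,low[6]=?); scc=(scc[0]=?,scc[1]=1,scc[2]=0,scc[3]=0,scc[4]=2,scc[5]=?,scc[6]=?)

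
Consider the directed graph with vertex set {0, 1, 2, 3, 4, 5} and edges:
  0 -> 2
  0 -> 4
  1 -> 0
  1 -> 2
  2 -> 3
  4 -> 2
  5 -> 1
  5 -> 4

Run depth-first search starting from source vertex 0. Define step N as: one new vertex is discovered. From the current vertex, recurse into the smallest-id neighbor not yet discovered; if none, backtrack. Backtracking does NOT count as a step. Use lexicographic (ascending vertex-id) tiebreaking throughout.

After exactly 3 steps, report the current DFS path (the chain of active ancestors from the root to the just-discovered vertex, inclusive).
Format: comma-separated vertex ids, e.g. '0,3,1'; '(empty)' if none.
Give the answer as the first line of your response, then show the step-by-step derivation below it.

0,2,3

step 1: discover 0; path=0; order=0
step 2: discover 2; path=0>2; order=0,2
step 3: discover 3; path=0>2>3; order=0,2,3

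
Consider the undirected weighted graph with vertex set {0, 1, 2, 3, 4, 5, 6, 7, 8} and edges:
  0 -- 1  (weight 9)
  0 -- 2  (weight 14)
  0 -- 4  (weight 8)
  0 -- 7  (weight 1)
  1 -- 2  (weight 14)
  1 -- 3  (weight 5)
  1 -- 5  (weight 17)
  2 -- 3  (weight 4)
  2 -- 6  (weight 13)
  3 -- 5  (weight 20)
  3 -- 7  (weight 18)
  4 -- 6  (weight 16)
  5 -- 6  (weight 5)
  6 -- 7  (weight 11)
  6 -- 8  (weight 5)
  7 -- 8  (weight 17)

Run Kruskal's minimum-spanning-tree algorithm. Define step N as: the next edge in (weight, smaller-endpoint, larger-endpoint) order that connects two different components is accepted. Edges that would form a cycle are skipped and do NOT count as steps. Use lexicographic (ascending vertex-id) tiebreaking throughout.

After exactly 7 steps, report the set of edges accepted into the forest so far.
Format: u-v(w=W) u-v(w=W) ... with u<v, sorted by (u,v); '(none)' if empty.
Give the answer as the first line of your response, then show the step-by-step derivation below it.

0-1(w=9) 0-4(w=8) 0-7(w=1) 1-3(w=5) 2-3(w=4) 5-6(w=5) 6-8(w=5)

step 1: add edge 0-7 (w=1); MST = {0-7(w=1)}
step 2: add edge 2-3 (w=4); MST = {0-7(w=1) 2-3(w=4)}
step 3: add edge 1-3 (w=5); MST = {0-7(w=1) 1-3(w=5) 2-3(w=4)}
step 4: add edge 5-6 (w=5); MST = {0-7(w=1) 1-3(w=5) 2-3(w=4) 5-6(w=5)}
step 5: add edge 6-8 (w=5); MST = {0-7(w=1) 1-3(w=5) 2-3(w=4) 5-6(w=5) 6-8(w=5)}
step 6: add edge 0-4 (w=8); MST = {0-4(w=8) 0-7(w=1) 1-3(w=5) 2-3(w=4) 5-6(w=5) 6-8(w=5)}
step 7: add edge 0-1 (w=9); MST = {0-1(w=9) 0-4(w=8) 0-7(w=1) 1-3(w=5) 2-3(w=4) 5-6(w=5) 6-8(w=5)}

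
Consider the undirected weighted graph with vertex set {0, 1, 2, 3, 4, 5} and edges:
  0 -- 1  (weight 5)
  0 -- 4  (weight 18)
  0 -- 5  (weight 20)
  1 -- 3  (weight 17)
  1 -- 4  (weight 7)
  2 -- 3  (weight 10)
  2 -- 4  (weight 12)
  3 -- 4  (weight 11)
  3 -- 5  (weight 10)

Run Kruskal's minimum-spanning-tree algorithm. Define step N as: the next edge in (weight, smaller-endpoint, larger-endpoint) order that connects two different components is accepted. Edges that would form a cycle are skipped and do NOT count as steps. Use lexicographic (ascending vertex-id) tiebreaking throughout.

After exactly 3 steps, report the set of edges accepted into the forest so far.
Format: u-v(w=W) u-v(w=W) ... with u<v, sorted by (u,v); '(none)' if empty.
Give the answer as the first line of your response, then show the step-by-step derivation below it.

0-1(w=5) 1-4(w=7) 2-3(w=10)

step 1: add edge 0-1 (w=5); MST = {0-1(w=5)}
step 2: add edge 1-4 (w=7); MST = {0-1(w=5) 1-4(w=7)}
step 3: add edge 2-3 (w=10); MST = {0-1(w=5) 1-4(w=7) 2-3(w=10)}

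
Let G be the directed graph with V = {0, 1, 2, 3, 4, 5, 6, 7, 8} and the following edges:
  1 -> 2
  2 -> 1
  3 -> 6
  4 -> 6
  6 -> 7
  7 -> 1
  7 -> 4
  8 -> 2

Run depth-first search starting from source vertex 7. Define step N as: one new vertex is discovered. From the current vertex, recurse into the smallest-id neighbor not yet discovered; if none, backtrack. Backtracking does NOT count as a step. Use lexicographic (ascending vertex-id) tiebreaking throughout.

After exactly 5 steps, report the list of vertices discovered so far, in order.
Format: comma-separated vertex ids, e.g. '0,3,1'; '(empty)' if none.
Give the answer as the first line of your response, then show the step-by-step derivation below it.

7,1,2,4,6

step 1: discover 7; path=7; order=7
step 2: discover 1; path=7>1; order=7,1
step 3: discover 2; path=7>1>2; order=7,1,2
step 4: discover 4; path=7>4; order=7,1,2,4
step 5: discover 6; path=7>4>6; order=7,1,2,4,6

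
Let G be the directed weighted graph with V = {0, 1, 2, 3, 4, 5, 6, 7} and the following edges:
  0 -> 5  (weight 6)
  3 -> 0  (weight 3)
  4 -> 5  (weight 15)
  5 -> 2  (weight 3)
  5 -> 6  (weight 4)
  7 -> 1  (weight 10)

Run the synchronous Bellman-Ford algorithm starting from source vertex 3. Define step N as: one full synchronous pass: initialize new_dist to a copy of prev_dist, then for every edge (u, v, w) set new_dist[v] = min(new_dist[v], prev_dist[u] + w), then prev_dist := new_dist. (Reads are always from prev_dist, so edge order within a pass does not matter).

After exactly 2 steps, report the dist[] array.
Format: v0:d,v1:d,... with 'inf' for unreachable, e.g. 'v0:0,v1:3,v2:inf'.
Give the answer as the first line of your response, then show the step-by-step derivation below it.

v0:3,v1:inf,v2:inf,v3:0,v4:inf,v5:9,v6:inf,v7:inf

step 1: dist = v0:3,v1:inf,v2:inf,v3:0,v4:inf,v5:inf,v6:inf,v7:inf
step 2: dist = v0:3,v1:inf,v2:inf,v3:0,v4:inf,v5:9,v6:inf,v7:inf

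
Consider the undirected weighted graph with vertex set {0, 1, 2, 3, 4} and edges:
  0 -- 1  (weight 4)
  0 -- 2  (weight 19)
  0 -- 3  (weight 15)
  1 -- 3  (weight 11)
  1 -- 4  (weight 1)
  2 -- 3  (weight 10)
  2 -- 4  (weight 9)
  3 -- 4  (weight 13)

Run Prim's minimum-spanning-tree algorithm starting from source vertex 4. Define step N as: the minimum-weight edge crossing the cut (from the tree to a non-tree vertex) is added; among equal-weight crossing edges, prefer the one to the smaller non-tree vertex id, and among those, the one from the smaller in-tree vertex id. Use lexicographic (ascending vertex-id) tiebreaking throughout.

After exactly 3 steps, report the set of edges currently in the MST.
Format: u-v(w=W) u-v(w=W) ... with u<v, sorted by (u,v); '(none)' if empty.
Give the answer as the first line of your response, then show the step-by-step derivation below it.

0-1(w=4) 1-4(w=1) 2-4(w=9)

step 1: add edge 1-4 (w=1); MST = {1-4(w=1)}
step 2: add edge 0-1 (w=4); MST = {0-1(w=4) 1-4(w=1)}
step 3: add edge 2-4 (w=9); MST = {0-1(w=4) 1-4(w=1) 2-4(w=9)}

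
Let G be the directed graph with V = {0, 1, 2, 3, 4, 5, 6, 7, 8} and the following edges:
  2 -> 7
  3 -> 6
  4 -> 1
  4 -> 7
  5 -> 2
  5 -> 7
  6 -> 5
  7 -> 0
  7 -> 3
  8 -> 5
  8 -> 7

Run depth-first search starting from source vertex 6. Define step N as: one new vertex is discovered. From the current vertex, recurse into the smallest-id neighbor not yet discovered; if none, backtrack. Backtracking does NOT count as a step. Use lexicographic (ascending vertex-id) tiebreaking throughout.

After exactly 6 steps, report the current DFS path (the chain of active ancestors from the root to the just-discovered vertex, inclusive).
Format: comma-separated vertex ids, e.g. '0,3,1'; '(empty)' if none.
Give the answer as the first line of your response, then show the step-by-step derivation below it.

6,5,2,7,3

step 1: discover 6; path=6; order=6
step 2: discover 5; path=6>5; order=6,5
step 3: discover 2; path=6>5>2; order=6,5,2
step 4: discover 7; path=6>5>2>7; order=6,5,2,7
step 5: discover 0; path=6>5>2>7>0; order=6,5,2,7,0
step 6: discover 3; path=6>5>2>7>3; order=6,5,2,7,0,3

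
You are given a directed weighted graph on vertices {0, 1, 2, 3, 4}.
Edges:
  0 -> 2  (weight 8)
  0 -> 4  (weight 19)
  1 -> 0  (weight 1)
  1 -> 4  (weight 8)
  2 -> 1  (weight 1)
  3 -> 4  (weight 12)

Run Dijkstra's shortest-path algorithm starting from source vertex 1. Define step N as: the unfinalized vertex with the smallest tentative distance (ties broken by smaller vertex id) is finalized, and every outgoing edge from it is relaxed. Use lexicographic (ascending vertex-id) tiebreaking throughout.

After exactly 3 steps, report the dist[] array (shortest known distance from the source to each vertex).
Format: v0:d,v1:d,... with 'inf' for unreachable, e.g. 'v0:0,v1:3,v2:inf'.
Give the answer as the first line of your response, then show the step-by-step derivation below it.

v0:1,v1:0,v2:9,v3:inf,v4:8

step 1: dist = v0:1,v1:0,v2:inf,v3:inf,v4:8
step 2: dist = v0:1,v1:0,v2:9,v3:inf,v4:8
step 3: dist = v0:1,v1:0,v2:9,v3:inf,v4:8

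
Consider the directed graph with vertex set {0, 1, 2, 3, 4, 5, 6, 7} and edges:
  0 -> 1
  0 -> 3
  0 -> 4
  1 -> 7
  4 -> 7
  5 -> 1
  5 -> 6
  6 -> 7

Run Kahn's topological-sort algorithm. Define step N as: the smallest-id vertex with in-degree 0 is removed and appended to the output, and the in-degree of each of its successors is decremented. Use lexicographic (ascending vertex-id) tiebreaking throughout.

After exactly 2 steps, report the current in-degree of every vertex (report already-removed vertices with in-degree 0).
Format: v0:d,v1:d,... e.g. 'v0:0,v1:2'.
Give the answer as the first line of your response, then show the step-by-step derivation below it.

v0:0,v1:1,v2:0,v3:0,v4:0,v5:0,v6:1,v7:3

step 1: output 0; order=[0]; indeg=(0,1,0,0,0,0,1,3)
step 2: output 2; order=[0,2]; indeg=(0,1,0,0,0,0,1,3)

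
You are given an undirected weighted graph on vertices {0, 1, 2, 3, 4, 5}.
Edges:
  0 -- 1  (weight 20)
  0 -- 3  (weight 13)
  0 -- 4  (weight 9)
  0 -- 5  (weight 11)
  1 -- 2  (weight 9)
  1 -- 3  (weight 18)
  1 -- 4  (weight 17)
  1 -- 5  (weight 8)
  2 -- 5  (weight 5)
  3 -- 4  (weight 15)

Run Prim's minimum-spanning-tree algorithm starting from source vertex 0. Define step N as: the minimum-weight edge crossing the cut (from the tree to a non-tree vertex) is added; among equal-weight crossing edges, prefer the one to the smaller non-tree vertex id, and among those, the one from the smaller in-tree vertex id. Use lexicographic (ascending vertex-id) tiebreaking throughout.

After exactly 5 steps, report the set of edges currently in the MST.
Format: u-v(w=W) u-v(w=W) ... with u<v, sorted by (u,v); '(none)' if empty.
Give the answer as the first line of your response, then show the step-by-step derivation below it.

0-3(w=13) 0-4(w=9) 0-5(w=11) 1-5(w=8) 2-5(w=5)

step 1: add edge 0-4 (w=9); MST = {0-4(w=9)}
step 2: add edge 0-5 (w=11); MST = {0-4(w=9) 0-5(w=11)}
step 3: add edge 2-5 (w=5); MST = {0-4(w=9) 0-5(w=11) 2-5(w=5)}
step 4: add edge 1-5 (w=8); MST = {0-4(w=9) 0-5(w=11) 1-5(w=8) 2-5(w=5)}
step 5: add edge 0-3 (w=13); MST = {0-3(w=13) 0-4(w=9) 0-5(w=11) 1-5(w=8) 2-5(w=5)}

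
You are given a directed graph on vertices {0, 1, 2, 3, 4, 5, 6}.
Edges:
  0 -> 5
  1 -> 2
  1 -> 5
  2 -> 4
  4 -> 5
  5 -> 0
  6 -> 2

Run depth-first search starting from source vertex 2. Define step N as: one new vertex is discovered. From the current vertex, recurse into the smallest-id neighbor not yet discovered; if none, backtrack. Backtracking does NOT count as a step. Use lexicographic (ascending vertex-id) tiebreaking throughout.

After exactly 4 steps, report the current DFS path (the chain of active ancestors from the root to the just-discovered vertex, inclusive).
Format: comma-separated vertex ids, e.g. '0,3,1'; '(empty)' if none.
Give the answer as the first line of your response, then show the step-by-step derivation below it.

2,4,5,0

step 1: discover 2; path=2; order=2
step 2: discover 4; path=2>4; order=2,4
step 3: discover 5; path=2>4>5; order=2,4,5
step 4: discover 0; path=2>4>5>0; order=2,4,5,0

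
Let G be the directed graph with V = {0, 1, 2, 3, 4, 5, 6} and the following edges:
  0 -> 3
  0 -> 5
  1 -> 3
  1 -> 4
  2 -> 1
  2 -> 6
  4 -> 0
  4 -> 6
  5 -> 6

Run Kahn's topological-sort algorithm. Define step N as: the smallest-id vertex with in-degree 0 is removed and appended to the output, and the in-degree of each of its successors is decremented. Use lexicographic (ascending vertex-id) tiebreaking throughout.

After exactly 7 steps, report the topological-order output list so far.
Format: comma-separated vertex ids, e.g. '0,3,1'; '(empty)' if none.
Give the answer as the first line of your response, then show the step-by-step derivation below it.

2,1,4,0,3,5,6

step 1: output 2; order=[2]; indeg=(1,0,0,2,1,1,2)
step 2: output 1; order=[2,1]; indeg=(1,0,0,1,0,1,2)
step 3: output 4; order=[2,1,4]; indeg=(0,0,0,1,0,1,1)
step 4: output 0; order=[2,1,4,0]; indeg=(0,0,0,0,0,0,1)
step 5: output 3; order=[2,1,4,0,3]; indeg=(0,0,0,0,0,0,1)
step 6: output 5; order=[2,1,4,0,3,5]; indeg=(0,0,0,0,0,0,0)
step 7: output 6; order=[2,1,4,0,3,5,6]; indeg=(0,0,0,0,0,0,0)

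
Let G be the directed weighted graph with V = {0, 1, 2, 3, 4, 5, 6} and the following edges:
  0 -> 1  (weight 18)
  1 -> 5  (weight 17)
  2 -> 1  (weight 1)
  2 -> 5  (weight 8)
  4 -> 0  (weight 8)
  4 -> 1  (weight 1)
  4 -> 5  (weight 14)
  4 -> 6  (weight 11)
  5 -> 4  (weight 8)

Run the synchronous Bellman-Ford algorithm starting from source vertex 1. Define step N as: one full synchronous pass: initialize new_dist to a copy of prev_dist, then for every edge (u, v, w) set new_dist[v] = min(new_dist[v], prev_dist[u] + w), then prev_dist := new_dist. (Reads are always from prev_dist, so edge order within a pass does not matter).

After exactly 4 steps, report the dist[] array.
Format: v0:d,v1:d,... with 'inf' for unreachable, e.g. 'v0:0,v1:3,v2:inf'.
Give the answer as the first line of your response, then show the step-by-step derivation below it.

v0:33,v1:0,v2:inf,v3:inf,v4:25,v5:17,v6:36

step 1: dist = v0:inf,v1:0,v2:inf,v3:inf,v4:inf,v5:17,v6:inf
step 2: dist = v0:inf,v1:0,v2:inf,v3:inf,v4:25,v5:17,v6:inf
step 3: dist = v0:33,v1:0,v2:inf,v3:inf,v4:25,v5:17,v6:36
step 4: dist = v0:33,v1:0,v2:inf,v3:inf,v4:25,v5:17,v6:36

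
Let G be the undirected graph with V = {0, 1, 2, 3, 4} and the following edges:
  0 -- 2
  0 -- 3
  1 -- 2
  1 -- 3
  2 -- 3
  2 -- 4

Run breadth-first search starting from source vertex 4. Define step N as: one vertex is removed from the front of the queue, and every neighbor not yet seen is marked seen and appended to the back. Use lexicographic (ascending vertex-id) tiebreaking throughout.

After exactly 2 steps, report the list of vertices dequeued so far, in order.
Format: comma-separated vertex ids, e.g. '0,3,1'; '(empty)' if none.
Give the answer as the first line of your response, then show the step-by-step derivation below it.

4,2

step 1: dequeue 4; queue=[2]; order=4
step 2: dequeue 2; queue=[0,1,3]; order=4,2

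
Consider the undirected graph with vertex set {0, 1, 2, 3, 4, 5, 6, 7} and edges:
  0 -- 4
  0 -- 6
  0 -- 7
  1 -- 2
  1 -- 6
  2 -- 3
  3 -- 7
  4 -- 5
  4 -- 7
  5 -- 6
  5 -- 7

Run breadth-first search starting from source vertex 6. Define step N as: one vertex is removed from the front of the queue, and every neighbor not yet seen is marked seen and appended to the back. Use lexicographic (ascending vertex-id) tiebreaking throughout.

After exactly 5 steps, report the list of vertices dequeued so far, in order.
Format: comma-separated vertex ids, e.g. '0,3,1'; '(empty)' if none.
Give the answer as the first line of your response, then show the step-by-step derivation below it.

6,0,1,5,4

step 1: dequeue 6; queue=[0,1,5]; order=6
step 2: dequeue 0; queue=[1,5,4,7]; order=6,0
step 3: dequeue 1; queue=[5,4,7,2]; order=6,0,1
step 4: dequeue 5; queue=[4,7,2]; order=6,0,1,5
step 5: dequeue 4; queue=[7,2]; order=6,0,1,5,4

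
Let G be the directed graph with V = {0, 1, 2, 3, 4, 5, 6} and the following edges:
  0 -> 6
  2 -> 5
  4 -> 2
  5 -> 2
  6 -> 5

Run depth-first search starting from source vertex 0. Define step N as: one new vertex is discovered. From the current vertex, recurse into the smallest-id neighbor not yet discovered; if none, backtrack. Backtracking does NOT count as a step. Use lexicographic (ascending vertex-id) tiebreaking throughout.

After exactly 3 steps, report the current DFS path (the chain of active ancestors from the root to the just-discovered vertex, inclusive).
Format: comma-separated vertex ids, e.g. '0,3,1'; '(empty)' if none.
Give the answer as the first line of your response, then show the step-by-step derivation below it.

0,6,5

step 1: discover 0; path=0; order=0
step 2: discover 6; path=0>6; order=0,6
step 3: discover 5; path=0>6>5; order=0,6,5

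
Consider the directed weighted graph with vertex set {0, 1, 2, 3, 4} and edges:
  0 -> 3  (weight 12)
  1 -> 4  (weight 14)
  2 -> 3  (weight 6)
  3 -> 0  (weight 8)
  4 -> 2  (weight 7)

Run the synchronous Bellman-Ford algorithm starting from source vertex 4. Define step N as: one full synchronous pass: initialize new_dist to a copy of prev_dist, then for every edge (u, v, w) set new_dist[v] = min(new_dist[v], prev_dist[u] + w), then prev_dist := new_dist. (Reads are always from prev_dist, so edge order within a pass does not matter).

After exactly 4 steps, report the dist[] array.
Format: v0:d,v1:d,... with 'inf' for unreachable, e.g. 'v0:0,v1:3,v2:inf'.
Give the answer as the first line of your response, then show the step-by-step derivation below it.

v0:21,v1:inf,v2:7,v3:13,v4:0

step 1: dist = v0:inf,v1:inf,v2:7,v3:inf,v4:0
step 2: dist = v0:inf,v1:inf,v2:7,v3:13,v4:0
step 3: dist = v0:21,v1:inf,v2:7,v3:13,v4:0
step 4: dist = v0:21,v1:inf,v2:7,v3:13,v4:0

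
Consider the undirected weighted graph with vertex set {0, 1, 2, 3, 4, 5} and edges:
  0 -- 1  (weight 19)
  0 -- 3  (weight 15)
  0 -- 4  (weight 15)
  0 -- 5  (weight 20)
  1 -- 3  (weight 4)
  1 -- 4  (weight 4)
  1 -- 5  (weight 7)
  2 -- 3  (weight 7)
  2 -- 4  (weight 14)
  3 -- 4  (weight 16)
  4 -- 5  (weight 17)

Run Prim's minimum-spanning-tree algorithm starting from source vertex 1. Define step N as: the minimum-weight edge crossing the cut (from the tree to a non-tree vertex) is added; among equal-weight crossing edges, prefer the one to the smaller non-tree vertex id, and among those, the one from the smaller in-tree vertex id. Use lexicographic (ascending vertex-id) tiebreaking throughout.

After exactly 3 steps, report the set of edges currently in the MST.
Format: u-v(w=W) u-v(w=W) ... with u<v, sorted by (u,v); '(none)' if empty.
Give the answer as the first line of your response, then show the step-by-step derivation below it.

1-3(w=4) 1-4(w=4) 2-3(w=7)

step 1: add edge 1-3 (w=4); MST = {1-3(w=4)}
step 2: add edge 1-4 (w=4); MST = {1-3(w=4) 1-4(w=4)}
step 3: add edge 2-3 (w=7); MST = {1-3(w=4) 1-4(w=4) 2-3(w=7)}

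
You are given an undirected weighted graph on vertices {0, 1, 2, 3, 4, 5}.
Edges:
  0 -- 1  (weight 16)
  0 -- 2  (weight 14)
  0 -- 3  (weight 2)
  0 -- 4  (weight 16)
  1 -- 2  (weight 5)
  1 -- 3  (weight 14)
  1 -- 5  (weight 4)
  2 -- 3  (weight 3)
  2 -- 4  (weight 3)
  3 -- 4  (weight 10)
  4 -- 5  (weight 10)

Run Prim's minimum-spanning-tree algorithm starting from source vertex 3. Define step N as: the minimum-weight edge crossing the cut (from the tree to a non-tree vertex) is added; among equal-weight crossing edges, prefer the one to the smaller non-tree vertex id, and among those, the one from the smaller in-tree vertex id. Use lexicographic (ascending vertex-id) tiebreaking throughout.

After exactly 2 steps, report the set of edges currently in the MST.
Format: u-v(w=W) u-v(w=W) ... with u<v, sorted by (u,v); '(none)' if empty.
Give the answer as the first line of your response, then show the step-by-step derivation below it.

0-3(w=2) 2-3(w=3)

step 1: add edge 0-3 (w=2); MST = {0-3(w=2)}
step 2: add edge 2-3 (w=3); MST = {0-3(w=2) 2-3(w=3)}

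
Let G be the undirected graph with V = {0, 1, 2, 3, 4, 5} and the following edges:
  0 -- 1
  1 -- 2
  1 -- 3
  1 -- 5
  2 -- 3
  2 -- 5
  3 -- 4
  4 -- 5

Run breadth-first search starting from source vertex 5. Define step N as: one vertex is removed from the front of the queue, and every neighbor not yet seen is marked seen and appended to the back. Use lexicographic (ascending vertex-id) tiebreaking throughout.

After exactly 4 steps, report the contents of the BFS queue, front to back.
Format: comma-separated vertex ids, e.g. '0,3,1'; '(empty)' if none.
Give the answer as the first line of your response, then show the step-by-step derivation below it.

0,3

step 1: dequeue 5; queue=[1,2,4]; order=5
step 2: dequeue 1; queue=[2,4,0,3]; order=5,1
step 3: dequeue 2; queue=[4,0,3]; order=5,1,2
step 4: dequeue 4; queue=[0,3]; order=5,1,2,4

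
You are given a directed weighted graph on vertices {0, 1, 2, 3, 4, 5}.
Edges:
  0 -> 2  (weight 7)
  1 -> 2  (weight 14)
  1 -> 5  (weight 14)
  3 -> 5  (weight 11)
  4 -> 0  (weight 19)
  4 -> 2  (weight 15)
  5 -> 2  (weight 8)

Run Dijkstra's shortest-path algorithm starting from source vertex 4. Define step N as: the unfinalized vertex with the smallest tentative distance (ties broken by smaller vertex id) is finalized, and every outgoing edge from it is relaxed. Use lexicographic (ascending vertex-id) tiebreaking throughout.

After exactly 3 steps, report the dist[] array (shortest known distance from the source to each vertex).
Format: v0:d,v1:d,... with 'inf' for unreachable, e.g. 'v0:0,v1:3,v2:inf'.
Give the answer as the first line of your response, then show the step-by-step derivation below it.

v0:19,v1:inf,v2:15,v3:inf,v4:0,v5:inf

step 1: dist = v0:19,v1:inf,v2:15,v3:inf,v4:0,v5:inf
step 2: dist = v0:19,v1:inf,v2:15,v3:inf,v4:0,v5:inf
step 3: dist = v0:19,v1:inf,v2:15,v3:inf,v4:0,v5:inf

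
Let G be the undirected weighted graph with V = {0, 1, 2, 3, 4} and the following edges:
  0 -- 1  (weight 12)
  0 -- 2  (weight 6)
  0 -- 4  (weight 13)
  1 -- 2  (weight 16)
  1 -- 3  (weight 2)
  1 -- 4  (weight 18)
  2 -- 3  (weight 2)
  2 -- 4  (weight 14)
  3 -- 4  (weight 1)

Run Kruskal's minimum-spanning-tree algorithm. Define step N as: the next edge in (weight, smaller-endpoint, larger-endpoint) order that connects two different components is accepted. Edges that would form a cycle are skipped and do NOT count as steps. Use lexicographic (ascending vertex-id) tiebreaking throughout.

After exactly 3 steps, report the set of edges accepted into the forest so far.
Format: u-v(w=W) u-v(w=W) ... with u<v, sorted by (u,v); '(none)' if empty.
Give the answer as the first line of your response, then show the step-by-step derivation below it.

1-3(w=2) 2-3(w=2) 3-4(w=1)

step 1: add edge 3-4 (w=1); MST = {3-4(w=1)}
step 2: add edge 1-3 (w=2); MST = {1-3(w=2) 3-4(w=1)}
step 3: add edge 2-3 (w=2); MST = {1-3(w=2) 2-3(w=2) 3-4(w=1)}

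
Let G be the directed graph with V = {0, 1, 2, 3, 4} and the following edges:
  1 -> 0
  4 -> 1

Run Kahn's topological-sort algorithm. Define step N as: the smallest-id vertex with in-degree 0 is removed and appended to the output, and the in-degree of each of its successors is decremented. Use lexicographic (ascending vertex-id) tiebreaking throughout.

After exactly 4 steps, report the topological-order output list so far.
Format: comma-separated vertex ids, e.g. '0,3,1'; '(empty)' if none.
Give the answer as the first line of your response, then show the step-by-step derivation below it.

2,3,4,1

step 1: output 2; order=[2]; indeg=(1,1,0,0,0)
step 2: output 3; order=[2,3]; indeg=(1,1,0,0,0)
step 3: output 4; order=[2,3,4]; indeg=(1,0,0,0,0)
step 4: output 1; order=[2,3,4,1]; indeg=(0,0,0,0,0)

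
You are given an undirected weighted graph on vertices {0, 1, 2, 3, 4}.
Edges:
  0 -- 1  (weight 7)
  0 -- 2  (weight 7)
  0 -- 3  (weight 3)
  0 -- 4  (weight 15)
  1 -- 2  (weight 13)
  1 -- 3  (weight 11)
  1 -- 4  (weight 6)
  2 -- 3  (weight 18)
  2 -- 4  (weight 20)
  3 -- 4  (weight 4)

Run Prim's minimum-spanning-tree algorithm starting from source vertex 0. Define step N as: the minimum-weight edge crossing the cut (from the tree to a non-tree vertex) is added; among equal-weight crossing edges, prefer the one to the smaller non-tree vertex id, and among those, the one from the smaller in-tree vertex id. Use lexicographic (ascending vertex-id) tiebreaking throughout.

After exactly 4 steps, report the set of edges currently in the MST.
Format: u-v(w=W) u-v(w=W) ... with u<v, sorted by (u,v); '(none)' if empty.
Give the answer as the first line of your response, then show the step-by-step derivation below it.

0-2(w=7) 0-3(w=3) 1-4(w=6) 3-4(w=4)

step 1: add edge 0-3 (w=3); MST = {0-3(w=3)}
step 2: add edge 3-4 (w=4); MST = {0-3(w=3) 3-4(w=4)}
step 3: add edge 1-4 (w=6); MST = {0-3(w=3) 1-4(w=6) 3-4(w=4)}
step 4: add edge 0-2 (w=7); MST = {0-2(w=7) 0-3(w=3) 1-4(w=6) 3-4(w=4)}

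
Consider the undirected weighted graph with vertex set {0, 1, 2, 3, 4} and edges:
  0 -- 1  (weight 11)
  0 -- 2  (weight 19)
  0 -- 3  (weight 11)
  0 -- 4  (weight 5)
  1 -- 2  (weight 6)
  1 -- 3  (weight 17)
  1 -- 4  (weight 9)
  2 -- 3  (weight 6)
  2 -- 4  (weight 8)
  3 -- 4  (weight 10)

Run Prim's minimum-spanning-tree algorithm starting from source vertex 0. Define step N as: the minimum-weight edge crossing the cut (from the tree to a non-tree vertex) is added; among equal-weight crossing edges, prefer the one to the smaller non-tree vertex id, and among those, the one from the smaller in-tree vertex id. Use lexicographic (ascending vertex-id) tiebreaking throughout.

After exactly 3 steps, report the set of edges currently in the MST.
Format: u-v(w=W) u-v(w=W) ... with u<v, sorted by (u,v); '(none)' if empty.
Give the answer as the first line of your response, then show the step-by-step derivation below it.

0-4(w=5) 1-2(w=6) 2-4(w=8)

step 1: add edge 0-4 (w=5); MST = {0-4(w=5)}
step 2: add edge 2-4 (w=8); MST = {0-4(w=5) 2-4(w=8)}
step 3: add edge 1-2 (w=6); MST = {0-4(w=5) 1-2(w=6) 2-4(w=8)}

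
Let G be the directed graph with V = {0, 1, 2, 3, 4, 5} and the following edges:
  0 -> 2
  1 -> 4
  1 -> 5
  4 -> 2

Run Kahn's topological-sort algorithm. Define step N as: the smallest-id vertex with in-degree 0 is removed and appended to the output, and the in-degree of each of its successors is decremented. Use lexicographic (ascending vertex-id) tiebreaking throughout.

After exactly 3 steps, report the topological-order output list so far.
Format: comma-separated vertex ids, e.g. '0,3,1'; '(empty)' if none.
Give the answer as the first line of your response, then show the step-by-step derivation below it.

0,1,3

step 1: output 0; order=[0]; indeg=(0,0,1,0,1,1)
step 2: output 1; order=[0,1]; indeg=(0,0,1,0,0,0)
step 3: output 3; order=[0,1,3]; indeg=(0,0,1,0,0,0)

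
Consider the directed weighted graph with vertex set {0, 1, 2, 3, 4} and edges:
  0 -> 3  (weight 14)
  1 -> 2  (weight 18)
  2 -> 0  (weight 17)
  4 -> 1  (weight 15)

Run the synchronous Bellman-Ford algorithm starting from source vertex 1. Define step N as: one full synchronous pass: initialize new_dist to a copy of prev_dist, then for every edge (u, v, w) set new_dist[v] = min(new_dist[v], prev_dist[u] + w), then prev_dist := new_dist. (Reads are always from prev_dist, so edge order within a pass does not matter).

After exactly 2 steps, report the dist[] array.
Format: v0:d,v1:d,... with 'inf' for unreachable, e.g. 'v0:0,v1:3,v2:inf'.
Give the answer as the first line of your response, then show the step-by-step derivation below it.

v0:35,v1:0,v2:18,v3:inf,v4:inf

step 1: dist = v0:inf,v1:0,v2:18,v3:inf,v4:inf
step 2: dist = v0:35,v1:0,v2:18,v3:inf,v4:inf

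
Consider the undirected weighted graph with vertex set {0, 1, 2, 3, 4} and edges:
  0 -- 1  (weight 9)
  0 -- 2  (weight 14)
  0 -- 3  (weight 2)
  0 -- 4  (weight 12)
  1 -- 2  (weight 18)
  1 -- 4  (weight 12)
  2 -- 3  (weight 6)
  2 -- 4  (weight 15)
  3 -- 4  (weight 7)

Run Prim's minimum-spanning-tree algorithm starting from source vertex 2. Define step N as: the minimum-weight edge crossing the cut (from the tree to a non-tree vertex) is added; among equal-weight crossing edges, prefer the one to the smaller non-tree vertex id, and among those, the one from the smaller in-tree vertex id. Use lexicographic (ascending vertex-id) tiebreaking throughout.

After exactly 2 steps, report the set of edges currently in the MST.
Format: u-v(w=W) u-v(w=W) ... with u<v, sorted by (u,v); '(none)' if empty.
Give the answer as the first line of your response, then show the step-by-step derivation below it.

0-3(w=2) 2-3(w=6)

step 1: add edge 2-3 (w=6); MST = {2-3(w=6)}
step 2: add edge 0-3 (w=2); MST = {0-3(w=2) 2-3(w=6)}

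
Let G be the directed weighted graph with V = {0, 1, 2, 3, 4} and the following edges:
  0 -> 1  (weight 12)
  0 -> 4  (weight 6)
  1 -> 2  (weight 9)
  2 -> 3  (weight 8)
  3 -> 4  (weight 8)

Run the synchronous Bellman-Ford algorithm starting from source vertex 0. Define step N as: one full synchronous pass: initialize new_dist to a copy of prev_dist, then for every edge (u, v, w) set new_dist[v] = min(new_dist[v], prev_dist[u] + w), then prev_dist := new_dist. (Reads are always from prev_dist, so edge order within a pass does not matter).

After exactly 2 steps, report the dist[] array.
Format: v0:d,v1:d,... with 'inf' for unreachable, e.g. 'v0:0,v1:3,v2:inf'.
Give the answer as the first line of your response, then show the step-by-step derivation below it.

v0:0,v1:12,v2:21,v3:inf,v4:6

step 1: dist = v0:0,v1:12,v2:inf,v3:inf,v4:6
step 2: dist = v0:0,v1:12,v2:21,v3:inf,v4:6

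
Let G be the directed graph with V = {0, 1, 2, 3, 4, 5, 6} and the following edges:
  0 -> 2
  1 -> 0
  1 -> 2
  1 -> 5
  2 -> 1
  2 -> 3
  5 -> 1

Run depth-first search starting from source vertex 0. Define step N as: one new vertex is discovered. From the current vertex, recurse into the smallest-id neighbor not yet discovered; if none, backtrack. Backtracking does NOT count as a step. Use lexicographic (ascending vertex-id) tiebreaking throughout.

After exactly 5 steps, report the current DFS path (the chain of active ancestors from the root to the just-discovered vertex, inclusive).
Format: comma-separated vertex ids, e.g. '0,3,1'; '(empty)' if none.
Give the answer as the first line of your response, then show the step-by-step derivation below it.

0,2,3

step 1: discover 0; path=0; order=0
step 2: discover 2; path=0>2; order=0,2
step 3: discover 1; path=0>2>1; order=0,2,1
step 4: discover 5; path=0>2>1>5; order=0,2,1,5
step 5: discover 3; path=0>2>3; order=0,2,1,5,3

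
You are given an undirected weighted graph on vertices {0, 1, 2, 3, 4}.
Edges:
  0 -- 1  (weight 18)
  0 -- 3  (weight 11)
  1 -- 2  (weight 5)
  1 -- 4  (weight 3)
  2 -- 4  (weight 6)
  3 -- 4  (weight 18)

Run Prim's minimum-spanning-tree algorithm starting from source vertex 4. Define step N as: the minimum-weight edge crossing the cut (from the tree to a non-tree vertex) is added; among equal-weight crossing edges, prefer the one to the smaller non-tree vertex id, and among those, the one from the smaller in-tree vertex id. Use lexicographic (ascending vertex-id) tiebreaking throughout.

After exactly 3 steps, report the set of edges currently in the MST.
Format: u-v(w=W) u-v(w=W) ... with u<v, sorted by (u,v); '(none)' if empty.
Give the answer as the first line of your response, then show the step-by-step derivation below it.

0-1(w=18) 1-2(w=5) 1-4(w=3)

step 1: add edge 1-4 (w=3); MST = {1-4(w=3)}
step 2: add edge 1-2 (w=5); MST = {1-2(w=5) 1-4(w=3)}
step 3: add edge 0-1 (w=18); MST = {0-1(w=18) 1-2(w=5) 1-4(w=3)}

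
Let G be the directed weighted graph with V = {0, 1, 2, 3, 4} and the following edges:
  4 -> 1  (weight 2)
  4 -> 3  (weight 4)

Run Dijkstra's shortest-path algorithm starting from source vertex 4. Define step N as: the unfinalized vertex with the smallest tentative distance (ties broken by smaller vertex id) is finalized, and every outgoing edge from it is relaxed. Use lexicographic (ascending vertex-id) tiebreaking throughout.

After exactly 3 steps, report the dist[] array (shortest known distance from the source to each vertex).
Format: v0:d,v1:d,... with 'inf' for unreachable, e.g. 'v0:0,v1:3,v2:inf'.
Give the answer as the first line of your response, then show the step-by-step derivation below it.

v0:inf,v1:2,v2:inf,v3:4,v4:0

step 1: dist = v0:inf,v1:2,v2:inf,v3:4,v4:0
step 2: dist = v0:inf,v1:2,v2:inf,v3:4,v4:0
step 3: dist = v0:inf,v1:2,v2:inf,v3:4,v4:0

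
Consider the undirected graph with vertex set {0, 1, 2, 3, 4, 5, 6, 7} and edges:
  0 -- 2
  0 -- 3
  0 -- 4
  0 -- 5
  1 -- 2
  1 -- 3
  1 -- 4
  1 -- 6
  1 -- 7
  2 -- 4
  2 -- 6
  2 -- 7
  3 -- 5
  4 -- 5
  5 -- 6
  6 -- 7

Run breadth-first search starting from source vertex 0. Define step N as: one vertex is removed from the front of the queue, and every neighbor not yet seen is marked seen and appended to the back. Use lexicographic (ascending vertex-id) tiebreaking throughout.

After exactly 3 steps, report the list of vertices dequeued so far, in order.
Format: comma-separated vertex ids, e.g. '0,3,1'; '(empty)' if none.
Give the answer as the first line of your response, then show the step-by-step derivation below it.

0,2,3

step 1: dequeue 0; queue=[2,3,4,5]; order=0
step 2: dequeue 2; queue=[3,4,5,1,6,7]; order=0,2
step 3: dequeue 3; queue=[4,5,1,6,7]; order=0,2,3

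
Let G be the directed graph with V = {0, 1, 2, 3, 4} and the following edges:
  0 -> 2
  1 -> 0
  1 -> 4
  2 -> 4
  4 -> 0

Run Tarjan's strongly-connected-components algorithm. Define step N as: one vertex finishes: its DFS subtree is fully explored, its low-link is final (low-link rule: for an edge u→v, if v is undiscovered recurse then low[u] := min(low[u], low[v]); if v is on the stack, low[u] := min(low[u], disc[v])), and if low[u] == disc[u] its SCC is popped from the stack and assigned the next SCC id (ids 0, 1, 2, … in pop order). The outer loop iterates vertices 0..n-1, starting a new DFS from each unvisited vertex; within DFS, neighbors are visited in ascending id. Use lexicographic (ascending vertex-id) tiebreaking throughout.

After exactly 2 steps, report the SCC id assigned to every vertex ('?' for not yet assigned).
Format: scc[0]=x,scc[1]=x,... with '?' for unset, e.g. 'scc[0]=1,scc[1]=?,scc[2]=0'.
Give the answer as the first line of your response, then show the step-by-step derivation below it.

scc[0]=?,scc[1]=?,scc[2]=?,scc[3]=?,scc[4]=?

step 1: low=(low[0]=0,low[1]=?,low[2]=1,low[3]=?,low[4]=0); scc=(scc[0]=?,scc[1]=?,scc[2]=?,scc[3]=?,scc[4]=?)
step 2: low=(low[0]=0,low[1]=?,low[2]=0,low[3]=?,low[4]=0); scc=(scc[0]=?,scc[1]=?,scc[2]=?,scc[3]=?,scc[4]=?)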